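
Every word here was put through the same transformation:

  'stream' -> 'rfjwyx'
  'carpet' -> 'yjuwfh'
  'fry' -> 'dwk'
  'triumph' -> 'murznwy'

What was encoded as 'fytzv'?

quota

The output letters match the input read backwards, each shifted +5: stream reversed is maerts. Two steps: reverse the string, then apply a Caesar shift of +5.
Decoding fytzv: shift back: f−5=a, y−5=t, t−5=o, z−5=u, v−5=q → atouq; then reverse → quota.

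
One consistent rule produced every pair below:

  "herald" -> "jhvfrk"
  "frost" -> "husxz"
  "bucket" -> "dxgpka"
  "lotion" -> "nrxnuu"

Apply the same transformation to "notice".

In herald: h→j is +2, e→h is +3, r→v is +4, a→f is +5 — the shift increases by 1 each position. Letter i (0-indexed) is shifted by i+2, so successive shifts are 2, 3, 4, ….
Applying it to notice: n+2=p, o+3=r, t+4=x, i+5=n, c+6=i, e+7=l.

prxnil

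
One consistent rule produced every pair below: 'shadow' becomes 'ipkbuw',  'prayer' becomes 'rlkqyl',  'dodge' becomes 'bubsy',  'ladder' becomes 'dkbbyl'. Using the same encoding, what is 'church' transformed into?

s(18)→i(8) and h(7)→p(15) fit y≡23x+10 (mod 26); the inverse of 23 mod 26 is 17. This is an affine cipher: with a=0,…,z=25, each position x becomes (23x+10) mod 26.
For church: c(2)→23·2+10≡4=e; h(7)→23·7+10≡15=p; u(20)→23·20+10≡2=c; r(17)→23·17+10≡11=l; c(2)→23·2+10≡4=e; h(7)→23·7+10≡15=p (all mod 26).

epclep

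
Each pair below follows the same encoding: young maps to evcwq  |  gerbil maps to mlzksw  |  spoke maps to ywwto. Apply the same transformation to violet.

Letter i (0-indexed) is shifted by i+6, so successive shifts are 6, 7, 8, ….
On violet: v+6=b, i+7=p, o+8=w, l+9=u, e+10=o, t+11=e.

bpwuoe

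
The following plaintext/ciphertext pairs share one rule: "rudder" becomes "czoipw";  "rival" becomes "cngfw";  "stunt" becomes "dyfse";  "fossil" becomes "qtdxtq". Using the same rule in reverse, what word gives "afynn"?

Shifts by position in rudder: pos 0: r→c (+11), pos 1: u→z (+5), pos 2: d→o (+11), pos 3: d→i (+5) — repeating every 2. The shifts repeat in a cycle of length 2: positions 0,1,… shift by +11, +5, then the pattern repeats.
Reversing it on afynn: a−11=p, f−5=a, y−11=n, n−5=i, n−11=c.

panic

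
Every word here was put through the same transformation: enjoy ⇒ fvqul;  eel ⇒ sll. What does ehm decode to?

The output letters match the input read backwards, each shifted +7: enjoy reversed is yojne. Two steps: reverse the string, then apply a Caesar shift of +7.
Undoing it on ehm: shift back: e−7=x, h−7=a, m−7=f → xaf; then reverse → fax.

fax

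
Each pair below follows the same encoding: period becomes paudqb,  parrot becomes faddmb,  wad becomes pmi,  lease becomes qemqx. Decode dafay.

The word is reversed, then every letter is shifted forward by 12.
Decoding dafay: shift back: d−12=r, a−12=o, f−12=t, a−12=o, y−12=m → rotom; then reverse → motor.

motor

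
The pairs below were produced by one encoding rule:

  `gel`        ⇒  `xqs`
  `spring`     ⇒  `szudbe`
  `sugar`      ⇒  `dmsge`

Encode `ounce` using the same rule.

The output letters match the input read backwards, each shifted +12: gel reversed is leg. Two steps: reverse the string, then apply a Caesar shift of +12.
Applying it to ounce: reverse → ecnuo; then shift: e+12=q, c+12=o, n+12=z, u+12=g, o+12=a.

qozga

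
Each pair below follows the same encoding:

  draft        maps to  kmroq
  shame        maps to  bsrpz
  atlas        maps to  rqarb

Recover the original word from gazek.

blend

d(3)→k(10) and r(17)→m(12) fit y≡15x+17 (mod 26); the inverse of 15 mod 26 is 7. This is an affine cipher: with a=0,…,z=25, each position x becomes (15x+17) mod 26.
Undoing it on gazek: g(6)→7·(6−17)≡1=b; a(0)→7·(0−17)≡11=l; z(25)→7·(25−17)≡4=e; e(4)→7·(4−17)≡13=n; k(10)→7·(10−17)≡3=d (all mod 26).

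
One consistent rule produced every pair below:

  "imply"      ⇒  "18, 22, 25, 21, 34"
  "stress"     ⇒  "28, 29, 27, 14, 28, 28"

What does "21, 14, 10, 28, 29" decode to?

least

i is letter #9 and maps to 18: an offset of 9. Each letter is replaced by its alphabet position (a=1..z=26) + 9.
Decoding 21, 14, 10, 28, 29: 21→(21−9)÷1=12=l, 14→(14−9)÷1=5=e, 10→(10−9)÷1=1=a, 28→(28−9)÷1=19=s, 29→(29−9)÷1=20=t.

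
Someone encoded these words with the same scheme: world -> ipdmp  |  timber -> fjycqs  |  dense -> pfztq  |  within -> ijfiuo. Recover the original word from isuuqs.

Shifts by position in world: pos 0: w→i (+12), pos 1: o→p (+1), pos 2: r→d (+12), pos 3: l→m (+1) — repeating every 2. It's a Vigenère-style cipher with numeric key [12,1]: position i shifts by key[i mod 2].
Reversing it on isuuqs: i−12=w, s−1=r, u−12=i, u−1=t, q−12=e, s−1=r.

writer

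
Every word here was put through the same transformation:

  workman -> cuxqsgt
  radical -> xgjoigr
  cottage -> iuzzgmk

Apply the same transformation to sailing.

Compare letters: w→c is +6, o→u is +6, r→x is +6 — a constant shift. It's a constant shift of +6 (ROT6).
On sailing: s+6=y, a+6=g, i+6=o, l+6=r, i+6=o, n+6=t, g+6=m.

ygorotm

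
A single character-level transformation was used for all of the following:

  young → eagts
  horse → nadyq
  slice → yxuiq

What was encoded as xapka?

rodeo

Shifts by position in young: pos 0: y→e (+6), pos 1: o→a (+12), pos 2: u→g (+12), pos 3: n→t (+6), pos 4: g→s (+12) — repeating every 3. The shifts repeat in a cycle of length 3: positions 0,1,… shift by +6, +12, +12, then the pattern repeats.
Reversing it on xapka: x−6=r, a−12=o, p−12=d, k−6=e, a−12=o.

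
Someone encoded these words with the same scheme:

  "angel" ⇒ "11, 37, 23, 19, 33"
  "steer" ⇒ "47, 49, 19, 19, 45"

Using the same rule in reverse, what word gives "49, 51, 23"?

tug

a(#1)→11 and n(#14)→37: differences scale by 2, so n = 2·pos + 9. Each letter becomes 2×(its alphabet position, a=1..z=26) + 9.
Reversing it on 49, 51, 23: 49→(49−9)÷2=20=t, 51→(51−9)÷2=21=u, 23→(23−9)÷2=7=g.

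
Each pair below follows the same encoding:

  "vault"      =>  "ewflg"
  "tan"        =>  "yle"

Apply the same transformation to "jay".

jlu

The output letters match the input read backwards, each shifted +11: vault reversed is tluav. Two steps: reverse the string, then apply a Caesar shift of +11.
For jay: reverse → yaj; then shift: y+11=j, a+11=l, j+11=u.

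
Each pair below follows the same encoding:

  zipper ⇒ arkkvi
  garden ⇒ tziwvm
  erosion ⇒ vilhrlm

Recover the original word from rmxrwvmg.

incident

Letters are reflected about the middle of the alphabet (position → 25−position): Atbash.
Decoding rmxrwvmg: r↔i, m↔n, x↔c, r↔i, w↔d, v↔e, m↔n, g↔t.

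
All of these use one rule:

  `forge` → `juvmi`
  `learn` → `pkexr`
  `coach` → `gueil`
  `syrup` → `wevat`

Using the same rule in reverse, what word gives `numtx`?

Shifts by position in forge: pos 0: f→j (+4), pos 1: o→u (+6), pos 2: r→v (+4), pos 3: g→m (+6) — repeating every 2. The shifts repeat in a cycle of length 2: positions 0,1,… shift by +4, +6, then the pattern repeats.
Undoing it on numtx: n−4=j, u−6=o, m−4=i, t−6=n, x−4=t.

joint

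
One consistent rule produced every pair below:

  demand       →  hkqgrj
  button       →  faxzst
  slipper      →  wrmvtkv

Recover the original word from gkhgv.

cedar

Shifts by position in demand: pos 0: d→h (+4), pos 1: e→k (+6), pos 2: m→q (+4), pos 3: a→g (+6) — repeating every 2. It's a Vigenère-style cipher with numeric key [4,6]: position i shifts by key[i mod 2].
Reversing it on gkhgv: g−4=c, k−6=e, h−4=d, g−6=a, v−4=r.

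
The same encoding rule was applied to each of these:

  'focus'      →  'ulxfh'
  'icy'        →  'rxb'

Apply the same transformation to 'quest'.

Each pair mirrors across the alphabet (f↔u, o↔l, c↔x): positions sum to 25. Each letter is replaced by its mirror in the alphabet: a↔z, b↔y, c↔x, and so on (the Atbash cipher).
On quest: q↔j, u↔f, e↔v, s↔h, t↔g.

jfvhg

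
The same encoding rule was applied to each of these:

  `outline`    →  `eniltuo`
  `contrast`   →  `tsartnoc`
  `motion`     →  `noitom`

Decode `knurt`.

The output letters match the input read backwards: outline reversed is eniltuo. The word is simply reversed.
Reversing it on knurt: then reverse → trunk.

trunk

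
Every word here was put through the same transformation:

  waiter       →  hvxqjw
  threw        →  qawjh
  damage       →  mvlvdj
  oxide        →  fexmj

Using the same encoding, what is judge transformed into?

This is an affine cipher: with a=0,…,z=25, each position x becomes (23x+21) mod 26.
For judge: j(9)→23·9+21≡20=u; u(20)→23·20+21≡13=n; d(3)→23·3+21≡12=m; g(6)→23·6+21≡3=d; e(4)→23·4+21≡9=j (all mod 26).

unmdj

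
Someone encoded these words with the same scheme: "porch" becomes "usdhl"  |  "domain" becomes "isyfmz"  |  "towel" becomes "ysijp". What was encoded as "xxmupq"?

Shifts by position in porch: pos 0: p→u (+5), pos 1: o→s (+4), pos 2: r→d (+12), pos 3: c→h (+5), pos 4: h→l (+4) — repeating every 3. The shifts repeat in a cycle of length 3: positions 0,1,… shift by +5, +4, +12, then the pattern repeats.
Undoing it on xxmupq: x−5=s, x−4=t, m−12=a, u−5=p, p−4=l, q−12=e.

staple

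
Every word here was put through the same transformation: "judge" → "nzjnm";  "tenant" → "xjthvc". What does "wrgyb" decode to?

Letter i (0-indexed) is shifted by i+4, so successive shifts are 4, 5, 6, ….
Reversing it on wrgyb: w−4=s, r−5=m, g−6=a, y−7=r, b−8=t.

smart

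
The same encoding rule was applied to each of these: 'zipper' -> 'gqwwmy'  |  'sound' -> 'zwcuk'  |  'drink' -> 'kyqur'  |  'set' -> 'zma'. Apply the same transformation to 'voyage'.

cwfinm

The shift depends on letter class: consonant z→g is +7, but vowel i→q is +8. Two shifts are in play — +8 for a/e/i/o/u, +7 for every other letter.
Applying it to voyage: v(cons)+7=c, o(vowel)+8=w, y(cons)+7=f, a(vowel)+8=i, g(cons)+7=n, e(vowel)+8=m.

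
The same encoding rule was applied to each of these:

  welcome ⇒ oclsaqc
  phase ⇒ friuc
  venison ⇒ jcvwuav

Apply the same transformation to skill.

w(22)→o(14) and e(4)→c(2) fit y≡5x+8 (mod 26); the inverse of 5 mod 26 is 21. Each letter's alphabet position (a=0..z=25) is mapped through 5·x+8 mod 26 — an affine cipher.
On skill: s(18)→5·18+8≡20=u; k(10)→5·10+8≡6=g; i(8)→5·8+8≡22=w; l(11)→5·11+8≡11=l; l(11)→5·11+8≡11=l (all mod 26).

ugwll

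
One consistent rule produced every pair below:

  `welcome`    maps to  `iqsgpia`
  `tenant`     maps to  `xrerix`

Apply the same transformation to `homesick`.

ogmwiqsl

The output letters match the input read backwards, each shifted +4: welcome reversed is emoclew. Two steps: reverse the string, then apply a Caesar shift of +4.
On homesick: reverse → kcisemoh; then shift: k+4=o, c+4=g, i+4=m, s+4=w, e+4=i, m+4=q, o+4=s, h+4=l.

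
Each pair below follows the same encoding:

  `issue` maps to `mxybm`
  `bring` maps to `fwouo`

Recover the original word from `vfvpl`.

In issue: i→m is +4, s→x is +5, s→y is +6, u→b is +7 — the shift increases by 1 each position. Each letter shifts forward by (position + 4), i.e. 4, 5, 6, … — the shift grows by one for each successive letter.
Decoding vfvpl: v−4=r, f−5=a, v−6=p, p−7=i, l−8=d.

rapid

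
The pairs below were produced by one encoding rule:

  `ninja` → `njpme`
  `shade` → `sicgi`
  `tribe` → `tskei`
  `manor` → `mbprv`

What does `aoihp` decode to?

In ninja: n→n is +0, i→j is +1, n→p is +2, j→m is +3 — the shift increases by 1 each position. The shift increases by 1 at each position, starting from +0: 0, 1, 2, ….
Undoing it on aoihp: a−0=a, o−1=n, i−2=g, h−3=e, p−4=l.

angel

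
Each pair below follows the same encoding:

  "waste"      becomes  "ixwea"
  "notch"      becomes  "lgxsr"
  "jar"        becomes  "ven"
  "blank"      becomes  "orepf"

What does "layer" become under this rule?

vicep

The output letters match the input read backwards, each shifted +4: waste reversed is etsaw. Two steps: reverse the string, then apply a Caesar shift of +4.
For layer: reverse → reyal; then shift: r+4=v, e+4=i, y+4=c, a+4=e, l+4=p.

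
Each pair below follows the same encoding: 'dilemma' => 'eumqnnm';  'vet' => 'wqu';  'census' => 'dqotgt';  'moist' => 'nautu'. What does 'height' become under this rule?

iquhiu

The shift depends on letter class: consonant d→e is +1, but vowel i→u is +12. The rule splits by letter class: vowels +12, consonants +1.
On height: h(cons)+1=i, e(vowel)+12=q, i(vowel)+12=u, g(cons)+1=h, h(cons)+1=i, t(cons)+1=u.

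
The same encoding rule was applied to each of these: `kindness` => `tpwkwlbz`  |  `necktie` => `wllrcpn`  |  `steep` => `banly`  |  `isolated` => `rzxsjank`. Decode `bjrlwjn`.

science

Shifts by position in kindness: pos 0: k→t (+9), pos 1: i→p (+7), pos 2: n→w (+9), pos 3: d→k (+7) — repeating every 2. A repeating key of period 2 is used — shifts +9, +7 over and over.
Reversing it on bjrlwjn: b−9=s, j−7=c, r−9=i, l−7=e, w−9=n, j−7=c, n−9=e.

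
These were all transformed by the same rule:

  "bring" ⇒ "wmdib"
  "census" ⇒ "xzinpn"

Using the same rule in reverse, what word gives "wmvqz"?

brave

Compare letters: b→w is +21, r→m is +21, i→d is +21 — a constant shift. This is a Caesar cipher with shift 21.
Undoing it on wmvqz: w−21=b, m−21=r, v−21=a, q−21=v, z−21=e.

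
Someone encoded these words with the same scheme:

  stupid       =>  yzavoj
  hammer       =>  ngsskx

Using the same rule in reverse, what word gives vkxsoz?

Compare letters: s→y is +6, t→z is +6, u→a is +6 — a constant shift. Every letter moves 6 places later in the alphabet, wrapping around z→a.
Decoding vkxsoz: v−6=p, k−6=e, x−6=r, s−6=m, o−6=i, z−6=t.

permit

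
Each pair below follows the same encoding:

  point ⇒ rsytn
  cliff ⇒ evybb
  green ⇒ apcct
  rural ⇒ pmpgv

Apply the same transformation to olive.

p(15)→r(17) and o(14)→s(18) fit y≡25x+6 (mod 26); the inverse of 25 mod 26 is 25. Treating letters as 0–25, the rule is x ↦ 25x + 6 (mod 26).
For olive: o(14)→25·14+6≡18=s; l(11)→25·11+6≡21=v; i(8)→25·8+6≡24=y; v(21)→25·21+6≡11=l; e(4)→25·4+6≡2=c (all mod 26).

svylc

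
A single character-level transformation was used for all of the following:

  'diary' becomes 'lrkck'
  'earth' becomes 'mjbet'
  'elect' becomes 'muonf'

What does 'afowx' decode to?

swell

Letter i (0-indexed) is shifted by i+8, so successive shifts are 8, 9, 10, ….
Reversing it on afowx: a−8=s, f−9=w, o−10=e, w−11=l, x−12=l.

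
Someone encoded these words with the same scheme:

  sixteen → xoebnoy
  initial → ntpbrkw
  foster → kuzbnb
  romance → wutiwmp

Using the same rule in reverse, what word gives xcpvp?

In sixteen: s→x is +5, i→o is +6, x→e is +7, t→b is +8 — the shift increases by 1 each position. Each letter shifts forward by (position + 5), i.e. 5, 6, 7, … — the shift grows by one for each successive letter.
Decoding xcpvp: x−5=s, c−6=w, p−7=i, v−8=n, p−9=g.

swing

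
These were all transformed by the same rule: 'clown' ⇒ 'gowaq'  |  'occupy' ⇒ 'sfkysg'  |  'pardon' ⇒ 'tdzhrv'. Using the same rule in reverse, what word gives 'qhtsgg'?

A repeating key of period 3 is used — shifts +4, +3, +8 over and over.
Undoing it on qhtsgg: q−4=m, h−3=e, t−8=l, s−4=o, g−3=d, g−8=y.

melody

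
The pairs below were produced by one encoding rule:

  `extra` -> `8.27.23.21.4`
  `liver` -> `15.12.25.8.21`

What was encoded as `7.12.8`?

The number is (letter's place in the alphabet, a=1) + 3.
Undoing it on 7.12.8: 7→(7−3)÷1=4=d, 12→(12−3)÷1=9=i, 8→(8−3)÷1=5=e.

die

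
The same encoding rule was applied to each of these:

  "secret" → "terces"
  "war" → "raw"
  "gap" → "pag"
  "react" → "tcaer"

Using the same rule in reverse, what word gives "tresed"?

desert

The output letters match the input read backwards: secret reversed is terces. It's just the letters in reverse order.
Undoing it on tresed: then reverse → desert.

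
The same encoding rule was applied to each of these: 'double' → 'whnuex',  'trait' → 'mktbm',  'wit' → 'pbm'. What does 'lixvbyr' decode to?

specify

Compare letters: d→w is +19, o→h is +19, u→n is +19 — a constant shift. Every letter moves 19 places later in the alphabet, wrapping around z→a.
Reversing it on lixvbyr: l−19=s, i−19=p, x−19=e, v−19=c, b−19=i, y−19=f, r−19=y.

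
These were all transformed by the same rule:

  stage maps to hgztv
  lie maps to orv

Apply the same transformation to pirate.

Each pair mirrors across the alphabet (s↔h, t↔g, a↔z): positions sum to 25. Each letter is replaced by its mirror in the alphabet: a↔z, b↔y, c↔x, and so on (the Atbash cipher).
For pirate: p↔k, i↔r, r↔i, a↔z, t↔g, e↔v.

krizgv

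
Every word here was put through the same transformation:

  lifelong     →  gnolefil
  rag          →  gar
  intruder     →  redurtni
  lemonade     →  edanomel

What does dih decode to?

The output letters match the input read backwards: lifelong reversed is gnolefil. It's just the letters in reverse order.
Reversing it on dih: then reverse → hid.

hid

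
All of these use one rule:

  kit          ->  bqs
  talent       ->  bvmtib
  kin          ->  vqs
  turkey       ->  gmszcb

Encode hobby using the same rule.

The output letters match the input read backwards, each shifted +8: kit reversed is tik. Two steps: reverse the string, then apply a Caesar shift of +8.
On hobby: reverse → ybboh; then shift: y+8=g, b+8=j, b+8=j, o+8=w, h+8=p.

gjjwp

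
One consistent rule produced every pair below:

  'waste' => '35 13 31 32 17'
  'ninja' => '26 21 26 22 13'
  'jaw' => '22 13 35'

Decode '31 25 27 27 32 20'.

smooth

w is letter #23 and maps to 35: an offset of 12. Letters become their 1-based position plus 12 (so a→13, b→14, …).
Decoding 31 25 27 27 32 20: 31→(31−12)÷1=19=s, 25→(25−12)÷1=13=m, 27→(27−12)÷1=15=o, 27→(27−12)÷1=15=o, 32→(32−12)÷1=20=t, 20→(20−12)÷1=8=h.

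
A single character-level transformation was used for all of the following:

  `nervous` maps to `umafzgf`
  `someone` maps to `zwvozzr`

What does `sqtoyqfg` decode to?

In nervous: n→u is +7, e→m is +8, r→a is +9, v→f is +10 — the shift increases by 1 each position. The shift increases by 1 at each position, starting from +7: 7, 8, 9, ….
Reversing it on sqtoyqfg: s−7=l, q−8=i, t−9=k, o−10=e, y−11=n, q−12=e, f−13=s, g−14=s.

likeness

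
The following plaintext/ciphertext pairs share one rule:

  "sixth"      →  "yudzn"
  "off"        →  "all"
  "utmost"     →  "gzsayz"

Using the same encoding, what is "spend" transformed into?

yvqtj

Two shifts are in play — +12 for a/e/i/o/u, +6 for every other letter.
For spend: s(cons)+6=y, p(cons)+6=v, e(vowel)+12=q, n(cons)+6=t, d(cons)+6=j.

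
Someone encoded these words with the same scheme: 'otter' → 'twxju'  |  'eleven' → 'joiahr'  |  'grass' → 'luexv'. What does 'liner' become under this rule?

qlrju

It's a Vigenère-style cipher with numeric key [5,3,4]: position i shifts by key[i mod 3].
For liner: l+5=q, i+3=l, n+4=r, e+5=j, r+3=u.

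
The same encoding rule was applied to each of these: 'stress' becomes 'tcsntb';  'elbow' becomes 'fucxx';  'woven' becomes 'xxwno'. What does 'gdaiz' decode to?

fuzzy

The shifts repeat in a cycle of length 2: positions 0,1,… shift by +1, +9, then the pattern repeats.
Reversing it on gdaiz: g−1=f, d−9=u, a−1=z, i−9=z, z−1=y.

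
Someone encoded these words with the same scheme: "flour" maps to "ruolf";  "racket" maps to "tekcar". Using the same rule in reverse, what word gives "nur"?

run

The output letters match the input read backwards: flour reversed is ruolf. It's just the letters in reverse order.
Undoing it on nur: then reverse → run.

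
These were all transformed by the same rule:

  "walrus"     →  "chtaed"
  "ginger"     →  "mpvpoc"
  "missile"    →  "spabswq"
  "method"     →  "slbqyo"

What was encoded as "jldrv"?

devil

In walrus: w→c is +6, a→h is +7, l→t is +8, r→a is +9 — the shift increases by 1 each position. Each letter shifts forward by (position + 6), i.e. 6, 7, 8, … — the shift grows by one for each successive letter.
Reversing it on jldrv: j−6=d, l−7=e, d−8=v, r−9=i, v−10=l.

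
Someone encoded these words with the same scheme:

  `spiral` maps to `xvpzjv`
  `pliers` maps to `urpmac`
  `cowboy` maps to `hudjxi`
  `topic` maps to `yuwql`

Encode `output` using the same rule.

taaxdd

Each letter shifts forward by (position + 5), i.e. 5, 6, 7, … — the shift grows by one for each successive letter.
On output: o+5=t, u+6=a, t+7=a, p+8=x, u+9=d, t+10=d.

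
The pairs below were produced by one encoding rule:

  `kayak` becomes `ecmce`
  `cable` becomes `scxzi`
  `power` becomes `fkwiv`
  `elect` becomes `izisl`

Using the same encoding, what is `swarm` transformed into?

qwcvu

k(10)→e(4) and a(0)→c(2) fit y≡21x+2 (mod 26); the inverse of 21 mod 26 is 5. This is an affine cipher: with a=0,…,z=25, each position x becomes (21x+2) mod 26.
Applying it to swarm: s(18)→21·18+2≡16=q; w(22)→21·22+2≡22=w; a(0)→21·0+2≡2=c; r(17)→21·17+2≡21=v; m(12)→21·12+2≡20=u (all mod 26).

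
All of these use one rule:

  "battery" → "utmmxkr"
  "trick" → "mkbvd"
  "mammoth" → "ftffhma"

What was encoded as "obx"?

Compare letters: b→u is +19, a→t is +19, t→m is +19 — a constant shift. Each letter is shifted forward by 19 in the alphabet (a Caesar shift of +19).
Reversing it on obx: o−19=v, b−19=i, x−19=e.

vie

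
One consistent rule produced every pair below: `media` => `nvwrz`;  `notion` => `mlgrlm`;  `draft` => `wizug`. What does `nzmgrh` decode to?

mantis

Each pair mirrors across the alphabet (m↔n, e↔v, d↔w): positions sum to 25. Letters are reflected about the middle of the alphabet (position → 25−position): Atbash.
Reversing it on nzmgrh: n↔m, z↔a, m↔n, g↔t, r↔i, h↔s.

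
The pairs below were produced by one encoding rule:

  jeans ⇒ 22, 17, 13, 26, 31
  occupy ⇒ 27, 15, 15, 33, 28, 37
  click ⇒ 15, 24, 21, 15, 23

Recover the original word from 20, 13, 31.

j is letter #10 and maps to 22: an offset of 12. The number is (letter's place in the alphabet, a=1) + 12.
Undoing it on 20, 13, 31: 20→(20−12)÷1=8=h, 13→(13−12)÷1=1=a, 31→(31−12)÷1=19=s.

has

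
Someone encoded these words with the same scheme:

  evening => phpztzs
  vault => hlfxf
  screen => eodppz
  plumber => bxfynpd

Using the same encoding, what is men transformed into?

ypz

Vowels shift forward by 11 and consonants shift forward by 12.
For men: m(cons)+12=y, e(vowel)+11=p, n(cons)+12=z.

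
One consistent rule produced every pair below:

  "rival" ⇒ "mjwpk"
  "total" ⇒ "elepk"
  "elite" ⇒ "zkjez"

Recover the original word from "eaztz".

r(17)→m(12) and i(8)→j(9) fit y≡9x+15 (mod 26); the inverse of 9 mod 26 is 3. Each letter's alphabet position (a=0..z=25) is mapped through 9·x+15 mod 26 — an affine cipher.
Decoding eaztz: e(4)→3·(4−15)≡19=t; a(0)→3·(0−15)≡7=h; z(25)→3·(25−15)≡4=e; t(19)→3·(19−15)≡12=m; z(25)→3·(25−15)≡4=e (all mod 26).

theme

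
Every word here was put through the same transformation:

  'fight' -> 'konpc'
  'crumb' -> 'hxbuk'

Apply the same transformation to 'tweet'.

yclmc

Letter i (0-indexed) is shifted by i+5, so successive shifts are 5, 6, 7, ….
On tweet: t+5=y, w+6=c, e+7=l, e+8=m, t+9=c.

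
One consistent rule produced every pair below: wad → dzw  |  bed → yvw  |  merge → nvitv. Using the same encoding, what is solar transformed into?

hlozi

Each pair mirrors across the alphabet (w↔d, a↔z, d↔w): positions sum to 25. Each letter is replaced by its mirror in the alphabet: a↔z, b↔y, c↔x, and so on (the Atbash cipher).
For solar: s↔h, o↔l, l↔o, a↔z, r↔i.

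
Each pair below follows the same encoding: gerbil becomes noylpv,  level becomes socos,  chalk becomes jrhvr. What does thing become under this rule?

arpxn

It's a Vigenère-style cipher with numeric key [7,10]: position i shifts by key[i mod 2].
On thing: t+7=a, h+10=r, i+7=p, n+10=x, g+7=n.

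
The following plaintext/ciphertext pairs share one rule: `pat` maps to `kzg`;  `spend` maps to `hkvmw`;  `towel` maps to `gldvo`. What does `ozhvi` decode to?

laser

Each pair mirrors across the alphabet (p↔k, a↔z, t↔g): positions sum to 25. Each letter is replaced by its mirror in the alphabet: a↔z, b↔y, c↔x, and so on (the Atbash cipher).
Decoding ozhvi: o↔l, z↔a, h↔s, v↔e, i↔r.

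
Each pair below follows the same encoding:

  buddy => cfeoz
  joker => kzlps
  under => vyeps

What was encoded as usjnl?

thick

Shifts by position in buddy: pos 0: b→c (+1), pos 1: u→f (+11), pos 2: d→e (+1), pos 3: d→o (+11) — repeating every 2. The shifts repeat in a cycle of length 2: positions 0,1,… shift by +1, +11, then the pattern repeats.
Reversing it on usjnl: u−1=t, s−11=h, j−1=i, n−11=c, l−1=k.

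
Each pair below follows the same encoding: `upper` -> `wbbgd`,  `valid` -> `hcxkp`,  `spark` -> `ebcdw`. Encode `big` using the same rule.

nks

The rule splits by letter class: vowels +2, consonants +12.
Applying it to big: b(cons)+12=n, i(vowel)+2=k, g(cons)+12=s.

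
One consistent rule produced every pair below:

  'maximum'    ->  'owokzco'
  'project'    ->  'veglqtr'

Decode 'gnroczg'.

Read the word backwards and shift each letter +2.
Undoing it on gnroczg: shift back: g−2=e, n−2=l, r−2=p, o−2=m, c−2=a, z−2=x, g−2=e → elpmaxe; then reverse → example.

example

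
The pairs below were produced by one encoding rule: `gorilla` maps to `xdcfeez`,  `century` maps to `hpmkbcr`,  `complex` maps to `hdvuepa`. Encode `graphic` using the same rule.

xczuofh

g(6)→x(23) and o(14)→d(3) fit y≡17x+25 (mod 26); the inverse of 17 mod 26 is 23. Each letter's alphabet position (a=0..z=25) is mapped through 17·x+25 mod 26 — an affine cipher.
Applying it to graphic: g(6)→17·6+25≡23=x; r(17)→17·17+25≡2=c; a(0)→17·0+25≡25=z; p(15)→17·15+25≡20=u; h(7)→17·7+25≡14=o; i(8)→17·8+25≡5=f; c(2)→17·2+25≡7=h (all mod 26).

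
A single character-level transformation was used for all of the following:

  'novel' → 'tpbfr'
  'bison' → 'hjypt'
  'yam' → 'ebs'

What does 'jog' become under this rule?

The shift depends on letter class: consonant n→t is +6, but vowel o→p is +1. Two shifts are in play — +1 for a/e/i/o/u, +6 for every other letter.
Applying it to jog: j(cons)+6=p, o(vowel)+1=p, g(cons)+6=m.

ppm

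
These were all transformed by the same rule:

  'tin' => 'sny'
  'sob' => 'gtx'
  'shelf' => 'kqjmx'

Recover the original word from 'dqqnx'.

The output letters match the input read backwards, each shifted +5: tin reversed is nit. The word is reversed, then every letter is shifted forward by 5.
Decoding dqqnx: shift back: d−5=y, q−5=l, q−5=l, n−5=i, x−5=s → yllis; then reverse → silly.

silly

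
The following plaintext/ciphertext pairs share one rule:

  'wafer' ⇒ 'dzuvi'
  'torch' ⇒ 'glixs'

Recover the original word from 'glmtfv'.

tongue

Each letter is replaced by its mirror in the alphabet: a↔z, b↔y, c↔x, and so on (the Atbash cipher).
Decoding glmtfv: g↔t, l↔o, m↔n, t↔g, f↔u, v↔e.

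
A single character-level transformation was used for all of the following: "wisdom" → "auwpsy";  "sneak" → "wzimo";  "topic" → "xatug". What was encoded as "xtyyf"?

thumb

Shifts by position in wisdom: pos 0: w→a (+4), pos 1: i→u (+12), pos 2: s→w (+4), pos 3: d→p (+12) — repeating every 2. The shifts repeat in a cycle of length 2: positions 0,1,… shift by +4, +12, then the pattern repeats.
Reversing it on xtyyf: x−4=t, t−12=h, y−4=u, y−12=m, f−4=b.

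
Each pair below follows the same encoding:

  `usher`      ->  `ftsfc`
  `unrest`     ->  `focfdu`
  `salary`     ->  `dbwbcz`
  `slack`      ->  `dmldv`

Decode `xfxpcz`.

Shifts by position in usher: pos 0: u→f (+11), pos 1: s→t (+1), pos 2: h→s (+11), pos 3: e→f (+1) — repeating every 2. It's a Vigenère-style cipher with numeric key [11,1]: position i shifts by key[i mod 2].
Decoding xfxpcz: x−11=m, f−1=e, x−11=m, p−1=o, c−11=r, z−1=y.

memory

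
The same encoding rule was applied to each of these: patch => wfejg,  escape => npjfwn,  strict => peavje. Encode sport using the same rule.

pwhae

p(15)→w(22) and a(0)→f(5) fit y≡15x+5 (mod 26); the inverse of 15 mod 26 is 7. Treating letters as 0–25, the rule is x ↦ 15x + 5 (mod 26).
On sport: s(18)→15·18+5≡15=p; p(15)→15·15+5≡22=w; o(14)→15·14+5≡7=h; r(17)→15·17+5≡0=a; t(19)→15·19+5≡4=e (all mod 26).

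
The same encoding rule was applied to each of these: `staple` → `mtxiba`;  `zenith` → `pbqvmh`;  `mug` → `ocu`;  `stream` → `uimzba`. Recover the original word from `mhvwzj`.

The output letters match the input read backwards, each shifted +8: staple reversed is elpats. The word is reversed, then every letter is shifted forward by 8.
Reversing it on mhvwzj: shift back: m−8=e, h−8=z, v−8=n, w−8=o, z−8=r, j−8=b → eznorb; then reverse → bronze.

bronze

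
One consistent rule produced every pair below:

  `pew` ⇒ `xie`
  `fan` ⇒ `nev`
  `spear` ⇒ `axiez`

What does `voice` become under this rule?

dsmki

The rule splits by letter class: vowels +4, consonants +8.
For voice: v(cons)+8=d, o(vowel)+4=s, i(vowel)+4=m, c(cons)+8=k, e(vowel)+4=i.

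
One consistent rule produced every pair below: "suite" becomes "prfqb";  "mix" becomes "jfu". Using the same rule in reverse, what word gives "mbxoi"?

pearl

Compare letters: s→p is +23, u→r is +23, i→f is +23 — a constant shift. Each letter is shifted forward by 23 in the alphabet (a Caesar shift of +23).
Reversing it on mbxoi: m−23=p, b−23=e, x−23=a, o−23=r, i−23=l.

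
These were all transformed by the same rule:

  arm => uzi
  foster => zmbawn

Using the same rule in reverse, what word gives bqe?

The output letters match the input read backwards, each shifted +8: arm reversed is mra. Read the word backwards and shift each letter +8.
Decoding bqe: shift back: b−8=t, q−8=i, e−8=w → tiw; then reverse → wit.

wit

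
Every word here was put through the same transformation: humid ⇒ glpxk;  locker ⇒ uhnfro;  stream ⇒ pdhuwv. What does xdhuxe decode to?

bureau

The output letters match the input read backwards, each shifted +3: humid reversed is dimuh. The word is reversed, then every letter is shifted forward by 3.
Decoding xdhuxe: shift back: x−3=u, d−3=a, h−3=e, u−3=r, x−3=u, e−3=b → uaerub; then reverse → bureau.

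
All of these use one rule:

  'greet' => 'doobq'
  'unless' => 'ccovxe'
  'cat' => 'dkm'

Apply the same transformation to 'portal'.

The word is reversed, then every letter is shifted forward by 10.
For portal: reverse → latrop; then shift: l+10=v, a+10=k, t+10=d, r+10=b, o+10=y, p+10=z.

vkdbyz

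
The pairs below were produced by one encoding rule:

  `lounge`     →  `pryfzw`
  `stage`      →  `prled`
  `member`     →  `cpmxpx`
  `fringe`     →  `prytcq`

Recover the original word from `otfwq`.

fluid

The output letters match the input read backwards, each shifted +11: lounge reversed is egnuol. Two steps: reverse the string, then apply a Caesar shift of +11.
Reversing it on otfwq: shift back: o−11=d, t−11=i, f−11=u, w−11=l, q−11=f → diulf; then reverse → fluid.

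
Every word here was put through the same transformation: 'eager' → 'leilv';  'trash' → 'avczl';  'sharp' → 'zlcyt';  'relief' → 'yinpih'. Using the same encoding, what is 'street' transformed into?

zxtliv

It's a Vigenère-style cipher with numeric key [7,4,2]: position i shifts by key[i mod 3].
For street: s+7=z, t+4=x, r+2=t, e+7=l, e+4=i, t+2=v.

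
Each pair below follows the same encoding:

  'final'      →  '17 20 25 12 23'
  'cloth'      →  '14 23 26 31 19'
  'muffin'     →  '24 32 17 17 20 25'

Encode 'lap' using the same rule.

23 12 27

f is letter #6 and maps to 17: an offset of 11. The number is (letter's place in the alphabet, a=1) + 11.
For lap: l=12→23, a=1→12, p=16→27.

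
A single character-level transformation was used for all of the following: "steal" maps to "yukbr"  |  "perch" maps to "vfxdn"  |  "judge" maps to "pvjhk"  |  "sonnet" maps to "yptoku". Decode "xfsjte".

Shifts by position in steal: pos 0: s→y (+6), pos 1: t→u (+1), pos 2: e→k (+6), pos 3: a→b (+1) — repeating every 2. It's a Vigenère-style cipher with numeric key [6,1]: position i shifts by key[i mod 2].
Decoding xfsjte: x−6=r, f−1=e, s−6=m, j−1=i, t−6=n, e−1=d.

remind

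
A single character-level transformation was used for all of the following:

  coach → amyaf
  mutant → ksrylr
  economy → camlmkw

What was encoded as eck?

gem

Compare letters: c→a is +24, o→m is +24, a→y is +24 — a constant shift. This is a Caesar cipher with shift 24.
Reversing it on eck: e−24=g, c−24=e, k−24=m.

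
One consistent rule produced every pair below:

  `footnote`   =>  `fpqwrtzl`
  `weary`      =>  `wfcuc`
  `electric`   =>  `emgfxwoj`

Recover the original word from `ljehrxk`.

license

In footnote: f→f is +0, o→p is +1, o→q is +2, t→w is +3 — the shift increases by 1 each position. The shift increases by 1 at each position, starting from +0: 0, 1, 2, ….
Undoing it on ljehrxk: l−0=l, j−1=i, e−2=c, h−3=e, r−4=n, x−5=s, k−6=e.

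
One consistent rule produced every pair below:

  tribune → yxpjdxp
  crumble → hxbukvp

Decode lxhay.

Letter i (0-indexed) is shifted by i+5, so successive shifts are 5, 6, 7, ….
Decoding lxhay: l−5=g, x−6=r, h−7=a, a−8=s, y−9=p.

grasp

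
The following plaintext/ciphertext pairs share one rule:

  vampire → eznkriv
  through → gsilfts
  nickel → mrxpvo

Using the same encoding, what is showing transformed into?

Each pair mirrors across the alphabet (v↔e, a↔z, m↔n): positions sum to 25. Each letter is replaced by its mirror in the alphabet: a↔z, b↔y, c↔x, and so on (the Atbash cipher).
Applying it to showing: s↔h, h↔s, o↔l, w↔d, i↔r, n↔m, g↔t.

hsldrmt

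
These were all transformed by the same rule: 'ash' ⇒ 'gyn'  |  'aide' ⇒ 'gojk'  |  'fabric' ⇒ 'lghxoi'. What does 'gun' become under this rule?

mat

This is a Caesar cipher with shift 6.
On gun: g+6=m, u+6=a, n+6=t.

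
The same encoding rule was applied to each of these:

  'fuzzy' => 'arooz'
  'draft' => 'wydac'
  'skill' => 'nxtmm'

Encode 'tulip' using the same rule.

f(5)→a(0) and u(20)→r(17) fit y≡15x+3 (mod 26); the inverse of 15 mod 26 is 7. This is an affine cipher: with a=0,…,z=25, each position x becomes (15x+3) mod 26.
For tulip: t(19)→15·19+3≡2=c; u(20)→15·20+3≡17=r; l(11)→15·11+3≡12=m; i(8)→15·8+3≡19=t; p(15)→15·15+3≡20=u (all mod 26).

crmtu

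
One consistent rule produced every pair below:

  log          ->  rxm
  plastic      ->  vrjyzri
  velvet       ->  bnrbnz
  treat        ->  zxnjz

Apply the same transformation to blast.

The shift depends on letter class: consonant l→r is +6, but vowel o→x is +9. Vowels shift forward by 9 and consonants shift forward by 6.
For blast: b(cons)+6=h, l(cons)+6=r, a(vowel)+9=j, s(cons)+6=y, t(cons)+6=z.

hrjyz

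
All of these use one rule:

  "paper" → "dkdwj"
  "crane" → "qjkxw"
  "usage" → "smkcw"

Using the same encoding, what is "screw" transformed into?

mqjwy

Each letter's alphabet position (a=0..z=25) is mapped through 3·x+10 mod 26 — an affine cipher.
For screw: s(18)→3·18+10≡12=m; c(2)→3·2+10≡16=q; r(17)→3·17+10≡9=j; e(4)→3·4+10≡22=w; w(22)→3·22+10≡24=y (all mod 26).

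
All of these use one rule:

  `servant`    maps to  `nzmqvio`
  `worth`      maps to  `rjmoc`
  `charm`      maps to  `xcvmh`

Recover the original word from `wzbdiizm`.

beginner

It's a constant shift of +21 (ROT21).
Undoing it on wzbdiizm: w−21=b, z−21=e, b−21=g, d−21=i, i−21=n, i−21=n, z−21=e, m−21=r.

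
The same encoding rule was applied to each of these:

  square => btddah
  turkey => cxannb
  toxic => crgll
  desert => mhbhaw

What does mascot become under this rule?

vdbfxw

Shifts by position in square: pos 0: s→b (+9), pos 1: q→t (+3), pos 2: u→d (+9), pos 3: a→d (+3) — repeating every 2. A repeating key of period 2 is used — shifts +9, +3 over and over.
On mascot: m+9=v, a+3=d, s+9=b, c+3=f, o+9=x, t+3=w.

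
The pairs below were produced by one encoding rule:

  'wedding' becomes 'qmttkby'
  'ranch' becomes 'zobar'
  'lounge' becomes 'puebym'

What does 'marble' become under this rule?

w(22)→q(16) and e(4)→m(12) fit y≡19x+14 (mod 26); the inverse of 19 mod 26 is 11. Treating letters as 0–25, the rule is x ↦ 19x + 14 (mod 26).
Applying it to marble: m(12)→19·12+14≡8=i; a(0)→19·0+14≡14=o; r(17)→19·17+14≡25=z; b(1)→19·1+14≡7=h; l(11)→19·11+14≡15=p; e(4)→19·4+14≡12=m (all mod 26).

iozhpm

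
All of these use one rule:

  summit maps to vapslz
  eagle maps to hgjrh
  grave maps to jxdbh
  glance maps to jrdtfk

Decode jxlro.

Shifts by position in summit: pos 0: s→v (+3), pos 1: u→a (+6), pos 2: m→p (+3), pos 3: m→s (+6) — repeating every 2. The shifts repeat in a cycle of length 2: positions 0,1,… shift by +3, +6, then the pattern repeats.
Undoing it on jxlro: j−3=g, x−6=r, l−3=i, r−6=l, o−3=l.

grill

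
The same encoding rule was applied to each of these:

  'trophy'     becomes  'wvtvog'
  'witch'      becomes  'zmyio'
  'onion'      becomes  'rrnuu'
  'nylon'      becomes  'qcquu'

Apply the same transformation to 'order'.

rviky

Each letter shifts forward by (position + 3), i.e. 3, 4, 5, … — the shift grows by one for each successive letter.
For order: o+3=r, r+4=v, d+5=i, e+6=k, r+7=y.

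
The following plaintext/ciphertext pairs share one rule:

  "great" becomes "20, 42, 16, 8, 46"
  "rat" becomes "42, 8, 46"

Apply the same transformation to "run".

42, 48, 34

g(#7)→20 and r(#18)→42: differences scale by 2, so n = 2·pos + 6. Each letter becomes 2×(its alphabet position, a=1..z=26) + 6.
On run: r=18→42, u=21→48, n=14→34.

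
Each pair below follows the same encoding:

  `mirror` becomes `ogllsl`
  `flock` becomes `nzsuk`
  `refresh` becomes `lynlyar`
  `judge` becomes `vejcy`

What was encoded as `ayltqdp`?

servant

m(12)→o(14) and i(8)→g(6) fit y≡15x+16 (mod 26); the inverse of 15 mod 26 is 7. Each letter's alphabet position (a=0..z=25) is mapped through 15·x+16 mod 26 — an affine cipher.
Decoding ayltqdp: a(0)→7·(0−16)≡18=s; y(24)→7·(24−16)≡4=e; l(11)→7·(11−16)≡17=r; t(19)→7·(19−16)≡21=v; q(16)→7·(16−16)≡0=a; d(3)→7·(3−16)≡13=n; p(15)→7·(15−16)≡19=t (all mod 26).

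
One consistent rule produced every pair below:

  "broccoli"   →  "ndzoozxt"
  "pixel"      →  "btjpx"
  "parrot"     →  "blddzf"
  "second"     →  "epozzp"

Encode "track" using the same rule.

The shift depends on letter class: consonant b→n is +12, but vowel o→z is +11. Two shifts are in play — +11 for a/e/i/o/u, +12 for every other letter.
On track: t(cons)+12=f, r(cons)+12=d, a(vowel)+11=l, c(cons)+12=o, k(cons)+12=w.

fdlow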